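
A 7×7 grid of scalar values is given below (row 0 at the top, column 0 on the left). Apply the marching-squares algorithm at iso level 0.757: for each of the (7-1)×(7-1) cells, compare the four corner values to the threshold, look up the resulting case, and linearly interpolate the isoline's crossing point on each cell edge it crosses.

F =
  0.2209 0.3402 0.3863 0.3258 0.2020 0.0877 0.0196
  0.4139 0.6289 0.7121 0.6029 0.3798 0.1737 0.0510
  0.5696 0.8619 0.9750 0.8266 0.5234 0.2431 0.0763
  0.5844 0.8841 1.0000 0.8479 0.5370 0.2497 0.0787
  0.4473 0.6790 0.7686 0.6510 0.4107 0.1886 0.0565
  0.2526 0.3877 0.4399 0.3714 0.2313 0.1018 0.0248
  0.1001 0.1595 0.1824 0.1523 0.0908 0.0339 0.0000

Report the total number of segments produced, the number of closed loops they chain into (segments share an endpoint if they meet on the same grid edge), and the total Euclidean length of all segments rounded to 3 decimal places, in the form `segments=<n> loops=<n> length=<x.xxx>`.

segments=12 loops=1 length=8.698

cell (1,0): code 0100 → (1.550,1.000)–(2.000,0.641)
cell (1,1): code 1100 → (1.171,2.000)–(1.550,1.000)
cell (1,2): code 1100 → (1.689,3.000)–(1.171,2.000)
cell (1,3): code 1000 → (2.000,3.230)–(1.689,3.000)
cell (2,0): code 0110 → (2.000,0.641)–(3.000,0.576)
cell (2,3): code 1001 → (3.000,3.292)–(2.000,3.230)
cell (3,0): code 0010 → (3.000,0.576)–(3.620,1.000)
cell (3,1): code 0111 → (3.620,1.000)–(4.000,1.871)
cell (3,2): code 1011 → (4.000,2.099)–(3.462,3.000)
cell (3,3): code 0001 → (3.462,3.000)–(3.000,3.292)
cell (4,1): code 0010 → (4.000,1.871)–(4.035,2.000)
cell (4,2): code 0001 → (4.035,2.000)–(4.000,2.099)
total: 12 segments, chained into 1 closed loop(s), length Σ = 8.698329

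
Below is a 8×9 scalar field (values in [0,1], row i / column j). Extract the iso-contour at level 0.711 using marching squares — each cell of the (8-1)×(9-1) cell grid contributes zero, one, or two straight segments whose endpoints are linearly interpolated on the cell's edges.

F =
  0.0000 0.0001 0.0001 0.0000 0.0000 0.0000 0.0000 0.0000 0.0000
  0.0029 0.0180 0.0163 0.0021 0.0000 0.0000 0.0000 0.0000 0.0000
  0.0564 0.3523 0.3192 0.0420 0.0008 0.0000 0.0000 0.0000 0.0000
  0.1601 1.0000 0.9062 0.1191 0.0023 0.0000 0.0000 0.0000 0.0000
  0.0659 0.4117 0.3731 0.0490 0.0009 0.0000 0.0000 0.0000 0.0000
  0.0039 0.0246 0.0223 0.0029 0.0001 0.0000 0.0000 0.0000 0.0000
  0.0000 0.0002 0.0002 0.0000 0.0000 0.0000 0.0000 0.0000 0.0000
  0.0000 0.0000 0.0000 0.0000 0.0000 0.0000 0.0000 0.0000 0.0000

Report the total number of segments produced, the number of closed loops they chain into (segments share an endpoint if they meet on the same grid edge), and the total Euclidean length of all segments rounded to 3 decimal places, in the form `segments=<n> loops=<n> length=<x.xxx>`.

cell (2,0): code 0100 → (2.554,1.000)–(3.000,0.656)
cell (2,1): code 1100 → (2.667,2.000)–(2.554,1.000)
cell (2,2): code 1000 → (3.000,2.248)–(2.667,2.000)
cell (3,0): code 0010 → (3.000,0.656)–(3.491,1.000)
cell (3,1): code 0011 → (3.491,1.000)–(3.366,2.000)
cell (3,2): code 0001 → (3.366,2.000)–(3.000,2.248)
total: 6 segments, chained into 1 closed loop(s), length Σ = 4.034529

segments=6 loops=1 length=4.035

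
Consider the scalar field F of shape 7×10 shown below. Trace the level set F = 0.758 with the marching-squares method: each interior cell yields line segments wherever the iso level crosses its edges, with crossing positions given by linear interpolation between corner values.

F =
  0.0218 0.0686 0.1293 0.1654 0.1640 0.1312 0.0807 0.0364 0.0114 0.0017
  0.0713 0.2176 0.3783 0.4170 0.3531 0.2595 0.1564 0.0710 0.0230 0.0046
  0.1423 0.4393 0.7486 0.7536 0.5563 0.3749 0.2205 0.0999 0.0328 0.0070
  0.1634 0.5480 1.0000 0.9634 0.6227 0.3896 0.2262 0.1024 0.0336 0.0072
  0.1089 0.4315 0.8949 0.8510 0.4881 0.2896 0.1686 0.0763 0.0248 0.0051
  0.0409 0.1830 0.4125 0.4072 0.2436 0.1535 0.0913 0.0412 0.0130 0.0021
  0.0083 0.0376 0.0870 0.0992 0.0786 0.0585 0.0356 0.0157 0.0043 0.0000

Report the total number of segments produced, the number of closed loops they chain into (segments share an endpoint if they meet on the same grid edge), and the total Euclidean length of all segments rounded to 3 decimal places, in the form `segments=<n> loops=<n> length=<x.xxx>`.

cell (2,1): code 0100 → (2.037,2.000)–(3.000,1.465)
cell (2,2): code 1100 → (2.021,3.000)–(2.037,2.000)
cell (2,3): code 1000 → (3.000,3.603)–(2.021,3.000)
cell (3,1): code 0110 → (3.000,1.465)–(4.000,1.705)
cell (3,3): code 1001 → (4.000,3.256)–(3.000,3.603)
cell (4,1): code 0010 → (4.000,1.705)–(4.284,2.000)
cell (4,2): code 0011 → (4.284,2.000)–(4.210,3.000)
cell (4,3): code 0001 → (4.210,3.000)–(4.000,3.256)
total: 8 segments, chained into 1 closed loop(s), length Σ = 7.081577

segments=8 loops=1 length=7.082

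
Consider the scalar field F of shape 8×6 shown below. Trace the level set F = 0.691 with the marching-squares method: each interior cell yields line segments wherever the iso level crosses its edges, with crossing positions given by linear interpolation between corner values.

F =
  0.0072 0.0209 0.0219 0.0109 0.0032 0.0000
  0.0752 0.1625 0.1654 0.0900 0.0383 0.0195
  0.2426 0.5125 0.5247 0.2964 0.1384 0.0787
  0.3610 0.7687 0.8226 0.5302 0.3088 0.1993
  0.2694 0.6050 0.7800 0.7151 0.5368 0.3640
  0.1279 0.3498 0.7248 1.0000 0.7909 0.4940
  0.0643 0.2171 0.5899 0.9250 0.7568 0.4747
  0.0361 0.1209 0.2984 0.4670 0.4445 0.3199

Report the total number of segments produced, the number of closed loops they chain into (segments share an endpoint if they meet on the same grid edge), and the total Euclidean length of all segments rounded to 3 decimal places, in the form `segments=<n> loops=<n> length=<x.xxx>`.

segments=16 loops=1 length=11.407

cell (2,0): code 0100 → (2.697,1.000)–(3.000,0.809)
cell (2,1): code 1100 → (2.558,2.000)–(2.697,1.000)
cell (2,2): code 1000 → (3.000,2.450)–(2.558,2.000)
cell (3,0): code 0010 → (3.000,0.809)–(3.475,1.000)
cell (3,1): code 0111 → (3.475,1.000)–(4.000,1.491)
cell (3,2): code 1101 → (3.870,3.000)–(3.000,2.450)
cell (3,3): code 1000 → (4.000,3.135)–(3.870,3.000)
cell (4,1): code 0110 → (4.000,1.491)–(5.000,1.910)
cell (4,3): code 1101 → (4.607,4.000)–(4.000,3.135)
cell (4,4): code 1000 → (5.000,4.336)–(4.607,4.000)
cell (5,1): code 0010 → (5.000,1.910)–(5.251,2.000)
cell (5,2): code 0111 → (5.251,2.000)–(6.000,2.302)
cell (5,4): code 1001 → (6.000,4.233)–(5.000,4.336)
cell (6,2): code 0010 → (6.000,2.302)–(6.511,3.000)
cell (6,3): code 0011 → (6.511,3.000)–(6.211,4.000)
cell (6,4): code 0001 → (6.211,4.000)–(6.000,4.233)
total: 16 segments, chained into 1 closed loop(s), length Σ = 11.407096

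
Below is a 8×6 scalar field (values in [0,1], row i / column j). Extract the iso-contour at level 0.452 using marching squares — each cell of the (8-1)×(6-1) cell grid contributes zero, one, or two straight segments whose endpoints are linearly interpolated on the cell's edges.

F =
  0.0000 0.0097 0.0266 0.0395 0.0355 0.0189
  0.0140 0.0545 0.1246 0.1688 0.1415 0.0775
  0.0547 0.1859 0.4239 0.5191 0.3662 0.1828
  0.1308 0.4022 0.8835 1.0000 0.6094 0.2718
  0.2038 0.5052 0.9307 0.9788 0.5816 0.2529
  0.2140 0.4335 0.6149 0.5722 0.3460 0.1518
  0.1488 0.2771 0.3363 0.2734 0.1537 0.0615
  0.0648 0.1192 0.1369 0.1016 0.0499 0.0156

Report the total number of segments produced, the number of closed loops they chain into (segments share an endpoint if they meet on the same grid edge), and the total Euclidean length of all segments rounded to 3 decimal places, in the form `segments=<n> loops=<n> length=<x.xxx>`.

segments=16 loops=1 length=11.433

cell (1,2): code 0100 → (1.808,3.000)–(2.000,2.295)
cell (1,3): code 1000 → (2.000,3.439)–(1.808,3.000)
cell (2,1): code 0100 → (2.061,2.000)–(3.000,1.103)
cell (2,2): code 1110 → (2.000,2.295)–(2.061,2.000)
cell (2,3): code 1101 → (2.353,4.000)–(2.000,3.439)
cell (2,4): code 1000 → (3.000,4.466)–(2.353,4.000)
cell (3,0): code 0100 → (3.483,1.000)–(4.000,0.823)
cell (3,1): code 1110 → (3.000,1.103)–(3.483,1.000)
cell (3,4): code 1001 → (4.000,4.394)–(3.000,4.466)
cell (4,0): code 0010 → (4.000,0.823)–(4.742,1.000)
cell (4,1): code 0111 → (4.742,1.000)–(5.000,1.102)
cell (4,3): code 1011 → (5.000,3.531)–(4.550,4.000)
cell (4,4): code 0001 → (4.550,4.000)–(4.000,4.394)
cell (5,1): code 0010 → (5.000,1.102)–(5.585,2.000)
cell (5,2): code 0011 → (5.585,2.000)–(5.402,3.000)
cell (5,3): code 0001 → (5.402,3.000)–(5.000,3.531)
total: 16 segments, chained into 1 closed loop(s), length Σ = 11.433312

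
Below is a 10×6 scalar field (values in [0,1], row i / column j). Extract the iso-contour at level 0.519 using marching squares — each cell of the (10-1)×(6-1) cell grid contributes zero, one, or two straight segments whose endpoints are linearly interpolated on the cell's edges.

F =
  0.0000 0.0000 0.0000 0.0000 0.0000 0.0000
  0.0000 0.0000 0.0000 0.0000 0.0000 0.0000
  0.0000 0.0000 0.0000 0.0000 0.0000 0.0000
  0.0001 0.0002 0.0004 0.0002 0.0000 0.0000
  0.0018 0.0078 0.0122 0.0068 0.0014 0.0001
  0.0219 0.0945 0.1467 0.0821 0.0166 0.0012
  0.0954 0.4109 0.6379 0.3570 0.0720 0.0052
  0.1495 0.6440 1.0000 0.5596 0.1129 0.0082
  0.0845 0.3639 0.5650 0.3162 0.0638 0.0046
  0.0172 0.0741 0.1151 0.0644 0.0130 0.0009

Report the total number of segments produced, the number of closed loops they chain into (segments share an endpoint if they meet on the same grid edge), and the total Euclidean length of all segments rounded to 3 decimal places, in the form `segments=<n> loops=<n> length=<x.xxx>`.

cell (5,1): code 0100 → (5.758,2.000)–(6.000,1.476)
cell (5,2): code 1000 → (6.000,2.423)–(5.758,2.000)
cell (6,0): code 0100 → (6.464,1.000)–(7.000,0.747)
cell (6,1): code 1110 → (6.000,1.476)–(6.464,1.000)
cell (6,2): code 1101 → (6.800,3.000)–(6.000,2.423)
cell (6,3): code 1000 → (7.000,3.091)–(6.800,3.000)
cell (7,0): code 0010 → (7.000,0.747)–(7.446,1.000)
cell (7,1): code 0111 → (7.446,1.000)–(8.000,1.771)
cell (7,2): code 1011 → (8.000,2.185)–(7.167,3.000)
cell (7,3): code 0001 → (7.167,3.000)–(7.000,3.091)
cell (8,1): code 0010 → (8.000,1.771)–(8.102,2.000)
cell (8,2): code 0001 → (8.102,2.000)–(8.000,2.185)
total: 12 segments, chained into 1 closed loop(s), length Σ = 6.807834

segments=12 loops=1 length=6.808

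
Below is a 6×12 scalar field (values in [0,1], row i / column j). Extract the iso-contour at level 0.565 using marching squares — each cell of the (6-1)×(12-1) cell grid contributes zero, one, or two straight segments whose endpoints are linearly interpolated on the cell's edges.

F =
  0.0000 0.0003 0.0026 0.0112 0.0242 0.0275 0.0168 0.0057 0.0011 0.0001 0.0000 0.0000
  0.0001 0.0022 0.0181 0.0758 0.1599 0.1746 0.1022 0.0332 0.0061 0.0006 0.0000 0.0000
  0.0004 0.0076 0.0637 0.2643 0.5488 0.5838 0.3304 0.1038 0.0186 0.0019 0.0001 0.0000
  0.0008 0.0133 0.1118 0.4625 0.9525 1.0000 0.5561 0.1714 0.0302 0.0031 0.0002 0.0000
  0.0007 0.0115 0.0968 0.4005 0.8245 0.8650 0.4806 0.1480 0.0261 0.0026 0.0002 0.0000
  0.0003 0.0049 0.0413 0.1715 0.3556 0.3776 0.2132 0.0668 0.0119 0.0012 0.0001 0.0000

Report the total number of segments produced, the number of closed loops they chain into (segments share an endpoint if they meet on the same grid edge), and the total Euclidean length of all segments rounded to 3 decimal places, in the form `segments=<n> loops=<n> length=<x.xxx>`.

cell (1,4): code 0100 → (1.954,5.000)–(2.000,4.463)
cell (1,5): code 1000 → (2.000,5.074)–(1.954,5.000)
cell (2,3): code 0100 → (2.040,4.000)–(3.000,3.209)
cell (2,4): code 1110 → (2.000,4.463)–(2.040,4.000)
cell (2,5): code 1001 → (3.000,5.980)–(2.000,5.074)
cell (3,3): code 0110 → (3.000,3.209)–(4.000,3.388)
cell (3,5): code 1001 → (4.000,5.780)–(3.000,5.980)
cell (4,3): code 0010 → (4.000,3.388)–(4.553,4.000)
cell (4,4): code 0011 → (4.553,4.000)–(4.616,5.000)
cell (4,5): code 0001 → (4.616,5.000)–(4.000,5.780)
total: 10 segments, chained into 1 closed loop(s), length Σ = 8.540446

segments=10 loops=1 length=8.540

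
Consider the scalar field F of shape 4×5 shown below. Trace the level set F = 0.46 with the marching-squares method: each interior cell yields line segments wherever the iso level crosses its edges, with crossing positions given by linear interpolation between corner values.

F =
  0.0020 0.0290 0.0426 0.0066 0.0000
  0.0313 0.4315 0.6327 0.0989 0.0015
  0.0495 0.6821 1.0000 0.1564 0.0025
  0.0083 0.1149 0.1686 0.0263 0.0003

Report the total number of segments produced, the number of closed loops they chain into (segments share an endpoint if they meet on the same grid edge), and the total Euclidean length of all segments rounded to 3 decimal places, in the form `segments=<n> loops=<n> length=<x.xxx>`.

cell (0,1): code 0100 → (0.707,2.000)–(1.000,1.142)
cell (0,2): code 1000 → (1.000,2.324)–(0.707,2.000)
cell (1,0): code 0100 → (1.114,1.000)–(2.000,0.649)
cell (1,1): code 1110 → (1.000,1.142)–(1.114,1.000)
cell (1,2): code 1001 → (2.000,2.640)–(1.000,2.324)
cell (2,0): code 0010 → (2.000,0.649)–(2.392,1.000)
cell (2,1): code 0011 → (2.392,1.000)–(2.650,2.000)
cell (2,2): code 0001 → (2.650,2.000)–(2.000,2.640)
total: 8 segments, chained into 1 closed loop(s), length Σ = 5.997559

segments=8 loops=1 length=5.998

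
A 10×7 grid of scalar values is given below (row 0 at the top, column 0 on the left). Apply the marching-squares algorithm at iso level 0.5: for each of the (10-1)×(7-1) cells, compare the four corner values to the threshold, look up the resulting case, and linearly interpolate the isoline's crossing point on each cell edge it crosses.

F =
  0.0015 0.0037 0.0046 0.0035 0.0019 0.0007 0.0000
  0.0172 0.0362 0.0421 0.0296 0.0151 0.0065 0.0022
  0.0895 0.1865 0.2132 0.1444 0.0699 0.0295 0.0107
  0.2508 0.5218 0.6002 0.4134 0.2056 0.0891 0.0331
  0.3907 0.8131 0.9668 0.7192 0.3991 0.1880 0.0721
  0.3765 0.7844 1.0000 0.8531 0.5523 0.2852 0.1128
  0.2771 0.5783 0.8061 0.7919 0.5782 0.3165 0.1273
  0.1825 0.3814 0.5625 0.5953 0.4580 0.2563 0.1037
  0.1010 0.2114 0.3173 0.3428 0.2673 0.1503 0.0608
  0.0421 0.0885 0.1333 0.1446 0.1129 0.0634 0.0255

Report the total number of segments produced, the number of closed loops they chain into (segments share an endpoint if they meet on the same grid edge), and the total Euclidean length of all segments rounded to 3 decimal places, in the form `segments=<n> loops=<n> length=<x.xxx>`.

cell (2,0): code 0100 → (2.935,1.000)–(3.000,0.920)
cell (2,1): code 1100 → (2.741,2.000)–(2.935,1.000)
cell (2,2): code 1000 → (3.000,2.536)–(2.741,2.000)
cell (3,0): code 0110 → (3.000,0.920)–(4.000,0.259)
cell (3,2): code 1101 → (3.283,3.000)–(3.000,2.536)
cell (3,3): code 1000 → (4.000,3.685)–(3.283,3.000)
cell (4,0): code 0110 → (4.000,0.259)–(5.000,0.303)
cell (4,3): code 1101 → (4.659,4.000)–(4.000,3.685)
cell (4,4): code 1000 → (5.000,4.196)–(4.659,4.000)
cell (5,0): code 0110 → (5.000,0.303)–(6.000,0.740)
cell (5,4): code 1001 → (6.000,4.299)–(5.000,4.196)
cell (6,0): code 0010 → (6.000,0.740)–(6.398,1.000)
cell (6,1): code 0111 → (6.398,1.000)–(7.000,1.655)
cell (6,3): code 1011 → (7.000,3.694)–(6.651,4.000)
cell (6,4): code 0001 → (6.651,4.000)–(6.000,4.299)
cell (7,1): code 0010 → (7.000,1.655)–(7.255,2.000)
cell (7,2): code 0011 → (7.255,2.000)–(7.377,3.000)
cell (7,3): code 0001 → (7.377,3.000)–(7.000,3.694)
total: 18 segments, chained into 1 closed loop(s), length Σ = 13.444048

segments=18 loops=1 length=13.444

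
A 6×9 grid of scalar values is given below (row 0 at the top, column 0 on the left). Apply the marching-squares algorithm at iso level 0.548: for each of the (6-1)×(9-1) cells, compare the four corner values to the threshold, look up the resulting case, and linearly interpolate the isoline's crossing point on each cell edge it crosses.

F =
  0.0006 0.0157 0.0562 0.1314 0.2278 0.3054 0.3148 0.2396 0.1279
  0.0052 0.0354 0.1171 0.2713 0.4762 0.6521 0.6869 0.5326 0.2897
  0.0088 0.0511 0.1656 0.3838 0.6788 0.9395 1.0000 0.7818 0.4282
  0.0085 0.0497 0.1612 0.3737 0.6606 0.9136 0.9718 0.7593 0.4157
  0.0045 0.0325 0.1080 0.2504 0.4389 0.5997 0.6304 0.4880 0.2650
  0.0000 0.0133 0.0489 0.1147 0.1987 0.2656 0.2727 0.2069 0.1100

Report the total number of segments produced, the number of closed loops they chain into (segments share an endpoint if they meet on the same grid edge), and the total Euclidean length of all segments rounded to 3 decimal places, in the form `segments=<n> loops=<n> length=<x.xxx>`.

segments=16 loops=1 length=12.163

cell (0,4): code 0100 → (0.700,5.000)–(1.000,4.408)
cell (0,5): code 1100 → (0.627,6.000)–(0.700,5.000)
cell (0,6): code 1000 → (1.000,6.900)–(0.627,6.000)
cell (1,3): code 0100 → (1.354,4.000)–(2.000,3.557)
cell (1,4): code 1110 → (1.000,4.408)–(1.354,4.000)
cell (1,6): code 1101 → (1.062,7.000)–(1.000,6.900)
cell (1,7): code 1000 → (2.000,7.661)–(1.062,7.000)
cell (2,3): code 0110 → (2.000,3.557)–(3.000,3.608)
cell (2,7): code 1001 → (3.000,7.615)–(2.000,7.661)
cell (3,3): code 0010 → (3.000,3.608)–(3.508,4.000)
cell (3,4): code 0111 → (3.508,4.000)–(4.000,4.678)
cell (3,6): code 1011 → (4.000,6.579)–(3.779,7.000)
cell (3,7): code 0001 → (3.779,7.000)–(3.000,7.615)
cell (4,4): code 0010 → (4.000,4.678)–(4.155,5.000)
cell (4,5): code 0011 → (4.155,5.000)–(4.230,6.000)
cell (4,6): code 0001 → (4.230,6.000)–(4.000,6.579)
total: 16 segments, chained into 1 closed loop(s), length Σ = 12.162845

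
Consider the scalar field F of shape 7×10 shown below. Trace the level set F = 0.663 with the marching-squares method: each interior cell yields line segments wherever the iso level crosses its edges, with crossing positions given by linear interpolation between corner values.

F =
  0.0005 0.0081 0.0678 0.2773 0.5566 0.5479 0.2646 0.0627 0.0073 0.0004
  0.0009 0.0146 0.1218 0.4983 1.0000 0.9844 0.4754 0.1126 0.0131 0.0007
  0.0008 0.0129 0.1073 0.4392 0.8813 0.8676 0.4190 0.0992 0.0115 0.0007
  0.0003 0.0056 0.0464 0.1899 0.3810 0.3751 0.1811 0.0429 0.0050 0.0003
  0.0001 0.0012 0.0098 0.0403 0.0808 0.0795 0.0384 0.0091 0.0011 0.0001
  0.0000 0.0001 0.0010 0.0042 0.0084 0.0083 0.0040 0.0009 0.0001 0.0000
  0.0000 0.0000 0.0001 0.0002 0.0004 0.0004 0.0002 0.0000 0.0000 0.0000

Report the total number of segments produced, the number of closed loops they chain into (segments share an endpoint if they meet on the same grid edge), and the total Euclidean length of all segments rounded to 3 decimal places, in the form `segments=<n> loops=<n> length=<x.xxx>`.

segments=8 loops=1 length=7.292

cell (0,3): code 0100 → (0.240,4.000)–(1.000,3.328)
cell (0,4): code 1100 → (0.264,5.000)–(0.240,4.000)
cell (0,5): code 1000 → (1.000,5.631)–(0.264,5.000)
cell (1,3): code 0110 → (1.000,3.328)–(2.000,3.506)
cell (1,5): code 1001 → (2.000,5.456)–(1.000,5.631)
cell (2,3): code 0010 → (2.000,3.506)–(2.436,4.000)
cell (2,4): code 0011 → (2.436,4.000)–(2.415,5.000)
cell (2,5): code 0001 → (2.415,5.000)–(2.000,5.456)
total: 8 segments, chained into 1 closed loop(s), length Σ = 7.291643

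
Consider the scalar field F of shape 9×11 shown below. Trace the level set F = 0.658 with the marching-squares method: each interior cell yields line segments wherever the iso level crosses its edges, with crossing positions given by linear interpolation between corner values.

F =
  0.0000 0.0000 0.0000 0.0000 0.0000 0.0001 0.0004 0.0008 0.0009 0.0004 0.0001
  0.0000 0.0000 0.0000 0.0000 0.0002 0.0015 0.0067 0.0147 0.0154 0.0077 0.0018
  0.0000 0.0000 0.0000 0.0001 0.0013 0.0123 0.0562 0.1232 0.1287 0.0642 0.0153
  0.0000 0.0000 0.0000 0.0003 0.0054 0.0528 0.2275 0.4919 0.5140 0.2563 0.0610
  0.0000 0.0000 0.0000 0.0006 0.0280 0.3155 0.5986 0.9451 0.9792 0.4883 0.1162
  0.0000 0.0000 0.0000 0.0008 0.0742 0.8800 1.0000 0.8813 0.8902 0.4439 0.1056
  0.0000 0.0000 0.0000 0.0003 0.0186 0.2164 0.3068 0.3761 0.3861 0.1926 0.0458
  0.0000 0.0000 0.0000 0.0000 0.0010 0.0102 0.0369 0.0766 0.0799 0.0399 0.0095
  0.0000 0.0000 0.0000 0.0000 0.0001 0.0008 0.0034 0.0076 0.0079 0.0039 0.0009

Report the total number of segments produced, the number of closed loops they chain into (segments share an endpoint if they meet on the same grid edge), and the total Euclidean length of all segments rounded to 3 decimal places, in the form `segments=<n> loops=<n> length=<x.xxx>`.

segments=12 loops=1 length=9.954

cell (3,6): code 0100 → (3.367,7.000)–(4.000,6.171)
cell (3,7): code 1100 → (3.310,8.000)–(3.367,7.000)
cell (3,8): code 1000 → (4.000,8.654)–(3.310,8.000)
cell (4,4): code 0100 → (4.607,5.000)–(5.000,4.724)
cell (4,5): code 1100 → (4.148,6.000)–(4.607,5.000)
cell (4,6): code 1110 → (4.000,6.171)–(4.148,6.000)
cell (4,8): code 1001 → (5.000,8.520)–(4.000,8.654)
cell (5,4): code 0010 → (5.000,4.724)–(5.335,5.000)
cell (5,5): code 0011 → (5.335,5.000)–(5.493,6.000)
cell (5,6): code 0011 → (5.493,6.000)–(5.442,7.000)
cell (5,7): code 0011 → (5.442,7.000)–(5.461,8.000)
cell (5,8): code 0001 → (5.461,8.000)–(5.000,8.520)
total: 12 segments, chained into 1 closed loop(s), length Σ = 9.953924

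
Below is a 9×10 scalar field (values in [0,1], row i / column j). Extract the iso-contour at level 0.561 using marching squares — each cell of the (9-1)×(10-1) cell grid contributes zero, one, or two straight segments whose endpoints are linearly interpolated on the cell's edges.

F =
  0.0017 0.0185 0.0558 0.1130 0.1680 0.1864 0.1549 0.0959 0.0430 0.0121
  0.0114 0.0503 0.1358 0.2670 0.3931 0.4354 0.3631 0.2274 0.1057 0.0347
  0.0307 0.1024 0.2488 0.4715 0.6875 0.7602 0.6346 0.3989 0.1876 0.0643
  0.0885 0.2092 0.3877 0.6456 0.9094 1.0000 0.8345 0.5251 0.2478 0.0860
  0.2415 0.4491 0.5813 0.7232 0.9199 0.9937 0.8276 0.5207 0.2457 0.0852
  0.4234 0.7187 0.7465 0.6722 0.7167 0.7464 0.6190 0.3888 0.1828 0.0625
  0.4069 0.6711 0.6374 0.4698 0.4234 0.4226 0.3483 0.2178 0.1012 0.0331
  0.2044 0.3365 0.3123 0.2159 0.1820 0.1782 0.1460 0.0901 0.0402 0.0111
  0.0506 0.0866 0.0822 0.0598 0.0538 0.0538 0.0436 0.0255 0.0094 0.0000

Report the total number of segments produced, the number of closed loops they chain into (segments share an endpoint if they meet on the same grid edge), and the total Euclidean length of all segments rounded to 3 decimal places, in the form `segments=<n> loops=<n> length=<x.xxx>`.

cell (1,3): code 0100 → (1.570,4.000)–(2.000,3.414)
cell (1,4): code 1100 → (1.387,5.000)–(1.570,4.000)
cell (1,5): code 1100 → (1.729,6.000)–(1.387,5.000)
cell (1,6): code 1000 → (2.000,6.312)–(1.729,6.000)
cell (2,2): code 0100 → (2.514,3.000)–(3.000,2.672)
cell (2,3): code 1110 → (2.000,3.414)–(2.514,3.000)
cell (2,6): code 1001 → (3.000,6.884)–(2.000,6.312)
cell (3,1): code 0100 → (3.895,2.000)–(4.000,1.846)
cell (3,2): code 1110 → (3.000,2.672)–(3.895,2.000)
cell (3,6): code 1001 → (4.000,6.869)–(3.000,6.884)
cell (4,0): code 0100 → (4.415,1.000)–(5.000,0.466)
cell (4,1): code 1110 → (4.000,1.846)–(4.415,1.000)
cell (4,6): code 1001 → (5.000,6.252)–(4.000,6.869)
cell (5,0): code 0110 → (5.000,0.466)–(6.000,0.583)
cell (5,2): code 1011 → (6.000,2.456)–(5.549,3.000)
cell (5,3): code 0011 → (5.549,3.000)–(5.531,4.000)
cell (5,4): code 0011 → (5.531,4.000)–(5.573,5.000)
cell (5,5): code 0011 → (5.573,5.000)–(5.214,6.000)
cell (5,6): code 0001 → (5.214,6.000)–(5.000,6.252)
cell (6,0): code 0010 → (6.000,0.583)–(6.329,1.000)
cell (6,1): code 0011 → (6.329,1.000)–(6.235,2.000)
cell (6,2): code 0001 → (6.235,2.000)–(6.000,2.456)
total: 22 segments, chained into 1 closed loop(s), length Σ = 17.982648

segments=22 loops=1 length=17.983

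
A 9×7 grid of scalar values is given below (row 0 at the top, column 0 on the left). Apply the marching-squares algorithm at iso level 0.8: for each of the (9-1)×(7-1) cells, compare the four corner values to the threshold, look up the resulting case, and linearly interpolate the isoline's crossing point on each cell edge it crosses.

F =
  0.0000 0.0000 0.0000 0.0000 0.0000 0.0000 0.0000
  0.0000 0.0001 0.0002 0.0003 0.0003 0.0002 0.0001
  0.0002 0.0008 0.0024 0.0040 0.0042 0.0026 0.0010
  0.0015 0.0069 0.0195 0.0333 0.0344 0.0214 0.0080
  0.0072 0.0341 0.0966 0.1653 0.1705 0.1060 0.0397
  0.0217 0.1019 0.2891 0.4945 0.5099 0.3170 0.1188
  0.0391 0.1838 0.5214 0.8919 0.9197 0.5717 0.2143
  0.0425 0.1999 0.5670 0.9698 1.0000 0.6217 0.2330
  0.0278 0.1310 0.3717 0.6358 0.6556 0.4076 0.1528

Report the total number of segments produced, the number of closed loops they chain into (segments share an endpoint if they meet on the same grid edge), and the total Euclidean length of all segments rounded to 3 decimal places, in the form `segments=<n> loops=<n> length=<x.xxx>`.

segments=8 loops=1 length=6.272

cell (5,2): code 0100 → (5.769,3.000)–(6.000,2.752)
cell (5,3): code 1100 → (5.708,4.000)–(5.769,3.000)
cell (5,4): code 1000 → (6.000,4.344)–(5.708,4.000)
cell (6,2): code 0110 → (6.000,2.752)–(7.000,2.578)
cell (6,4): code 1001 → (7.000,4.529)–(6.000,4.344)
cell (7,2): code 0010 → (7.000,2.578)–(7.508,3.000)
cell (7,3): code 0011 → (7.508,3.000)–(7.581,4.000)
cell (7,4): code 0001 → (7.581,4.000)–(7.000,4.529)
total: 8 segments, chained into 1 closed loop(s), length Σ = 6.272445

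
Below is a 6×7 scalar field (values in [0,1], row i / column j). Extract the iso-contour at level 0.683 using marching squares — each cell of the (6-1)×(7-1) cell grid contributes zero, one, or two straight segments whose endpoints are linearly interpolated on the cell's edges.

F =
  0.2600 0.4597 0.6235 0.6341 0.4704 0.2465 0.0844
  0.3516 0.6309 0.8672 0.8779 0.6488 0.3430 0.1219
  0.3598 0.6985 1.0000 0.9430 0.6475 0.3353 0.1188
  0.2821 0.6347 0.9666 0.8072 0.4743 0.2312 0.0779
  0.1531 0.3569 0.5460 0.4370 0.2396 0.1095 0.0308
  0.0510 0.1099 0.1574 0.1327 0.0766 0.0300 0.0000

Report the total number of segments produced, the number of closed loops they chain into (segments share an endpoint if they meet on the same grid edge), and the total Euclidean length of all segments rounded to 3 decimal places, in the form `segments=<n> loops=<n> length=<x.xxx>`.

segments=12 loops=1 length=10.075

cell (0,1): code 0100 → (0.244,2.000)–(1.000,1.220)
cell (0,2): code 1100 → (0.201,3.000)–(0.244,2.000)
cell (0,3): code 1000 → (1.000,3.851)–(0.201,3.000)
cell (1,0): code 0100 → (1.771,1.000)–(2.000,0.954)
cell (1,1): code 1110 → (1.000,1.220)–(1.771,1.000)
cell (1,3): code 1001 → (2.000,3.880)–(1.000,3.851)
cell (2,0): code 0010 → (2.000,0.954)–(2.243,1.000)
cell (2,1): code 0111 → (2.243,1.000)–(3.000,1.146)
cell (2,3): code 1001 → (3.000,3.373)–(2.000,3.880)
cell (3,1): code 0010 → (3.000,1.146)–(3.674,2.000)
cell (3,2): code 0011 → (3.674,2.000)–(3.335,3.000)
cell (3,3): code 0001 → (3.335,3.000)–(3.000,3.373)
total: 12 segments, chained into 1 closed loop(s), length Σ = 10.075264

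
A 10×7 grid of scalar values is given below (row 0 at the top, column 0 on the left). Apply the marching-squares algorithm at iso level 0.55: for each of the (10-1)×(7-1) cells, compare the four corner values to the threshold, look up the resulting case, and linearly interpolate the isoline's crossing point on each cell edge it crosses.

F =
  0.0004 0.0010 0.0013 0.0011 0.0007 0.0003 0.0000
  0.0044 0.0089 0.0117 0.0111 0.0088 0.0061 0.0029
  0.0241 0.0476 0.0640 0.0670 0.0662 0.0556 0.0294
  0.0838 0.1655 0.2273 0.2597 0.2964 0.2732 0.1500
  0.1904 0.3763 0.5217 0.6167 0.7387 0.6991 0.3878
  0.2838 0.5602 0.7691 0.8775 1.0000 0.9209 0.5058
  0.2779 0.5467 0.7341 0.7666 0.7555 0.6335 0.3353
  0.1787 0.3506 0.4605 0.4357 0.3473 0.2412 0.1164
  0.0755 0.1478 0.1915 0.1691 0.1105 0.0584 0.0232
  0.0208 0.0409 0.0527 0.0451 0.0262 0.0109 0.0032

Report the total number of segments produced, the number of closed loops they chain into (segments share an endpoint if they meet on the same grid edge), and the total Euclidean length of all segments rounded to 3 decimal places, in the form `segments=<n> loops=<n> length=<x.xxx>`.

segments=16 loops=1 length=12.889

cell (3,2): code 0100 → (3.813,3.000)–(4.000,2.298)
cell (3,3): code 1100 → (3.573,4.000)–(3.813,3.000)
cell (3,4): code 1100 → (3.650,5.000)–(3.573,4.000)
cell (3,5): code 1000 → (4.000,5.479)–(3.650,5.000)
cell (4,0): code 0100 → (4.945,1.000)–(5.000,0.963)
cell (4,1): code 1100 → (4.114,2.000)–(4.945,1.000)
cell (4,2): code 1110 → (4.000,2.298)–(4.114,2.000)
cell (4,5): code 1001 → (5.000,5.894)–(4.000,5.479)
cell (5,0): code 0010 → (5.000,0.963)–(5.756,1.000)
cell (5,1): code 0111 → (5.756,1.000)–(6.000,1.018)
cell (5,5): code 1001 → (6.000,5.280)–(5.000,5.894)
cell (6,1): code 0010 → (6.000,1.018)–(6.673,2.000)
cell (6,2): code 0011 → (6.673,2.000)–(6.655,3.000)
cell (6,3): code 0011 → (6.655,3.000)–(6.503,4.000)
cell (6,4): code 0011 → (6.503,4.000)–(6.213,5.000)
cell (6,5): code 0001 → (6.213,5.000)–(6.000,5.280)
total: 16 segments, chained into 1 closed loop(s), length Σ = 12.889079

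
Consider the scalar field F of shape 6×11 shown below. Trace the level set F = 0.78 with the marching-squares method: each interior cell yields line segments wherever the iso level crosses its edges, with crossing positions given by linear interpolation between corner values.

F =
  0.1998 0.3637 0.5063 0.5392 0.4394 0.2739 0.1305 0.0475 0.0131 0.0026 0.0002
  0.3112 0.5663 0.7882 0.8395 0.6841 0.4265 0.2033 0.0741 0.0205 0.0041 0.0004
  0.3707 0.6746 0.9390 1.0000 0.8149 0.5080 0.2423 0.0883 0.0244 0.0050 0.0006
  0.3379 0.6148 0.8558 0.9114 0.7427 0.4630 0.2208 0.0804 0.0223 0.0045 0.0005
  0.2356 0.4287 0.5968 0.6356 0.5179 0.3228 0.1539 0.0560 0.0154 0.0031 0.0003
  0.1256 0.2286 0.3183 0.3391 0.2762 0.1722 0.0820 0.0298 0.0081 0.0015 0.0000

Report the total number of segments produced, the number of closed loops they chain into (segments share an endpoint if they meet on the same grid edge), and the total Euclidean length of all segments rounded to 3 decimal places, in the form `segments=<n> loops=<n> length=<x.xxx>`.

segments=12 loops=1 length=8.347

cell (0,1): code 0100 → (0.971,2.000)–(1.000,1.963)
cell (0,2): code 1100 → (0.802,3.000)–(0.971,2.000)
cell (0,3): code 1000 → (1.000,3.383)–(0.802,3.000)
cell (1,1): code 0110 → (1.000,1.963)–(2.000,1.399)
cell (1,3): code 1101 → (1.733,4.000)–(1.000,3.383)
cell (1,4): code 1000 → (2.000,4.114)–(1.733,4.000)
cell (2,1): code 0110 → (2.000,1.399)–(3.000,1.685)
cell (2,3): code 1011 → (3.000,3.779)–(2.483,4.000)
cell (2,4): code 0001 → (2.483,4.000)–(2.000,4.114)
cell (3,1): code 0010 → (3.000,1.685)–(3.293,2.000)
cell (3,2): code 0011 → (3.293,2.000)–(3.476,3.000)
cell (3,3): code 0001 → (3.476,3.000)–(3.000,3.779)
total: 12 segments, chained into 1 closed loop(s), length Σ = 8.347250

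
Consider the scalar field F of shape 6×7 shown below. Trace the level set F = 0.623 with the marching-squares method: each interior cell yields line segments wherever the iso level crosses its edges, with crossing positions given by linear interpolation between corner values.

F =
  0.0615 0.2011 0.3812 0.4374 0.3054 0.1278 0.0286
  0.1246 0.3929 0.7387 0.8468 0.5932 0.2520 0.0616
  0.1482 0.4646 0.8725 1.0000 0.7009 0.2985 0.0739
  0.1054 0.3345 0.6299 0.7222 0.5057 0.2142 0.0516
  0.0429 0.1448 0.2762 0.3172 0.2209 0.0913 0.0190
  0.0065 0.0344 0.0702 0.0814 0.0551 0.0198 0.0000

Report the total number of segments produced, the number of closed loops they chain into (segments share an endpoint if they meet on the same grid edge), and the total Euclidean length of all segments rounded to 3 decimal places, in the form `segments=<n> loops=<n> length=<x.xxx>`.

segments=12 loops=1 length=8.603

cell (0,1): code 0100 → (0.676,2.000)–(1.000,1.665)
cell (0,2): code 1100 → (0.453,3.000)–(0.676,2.000)
cell (0,3): code 1000 → (1.000,3.882)–(0.453,3.000)
cell (1,1): code 0110 → (1.000,1.665)–(2.000,1.388)
cell (1,3): code 1101 → (1.277,4.000)–(1.000,3.882)
cell (1,4): code 1000 → (2.000,4.194)–(1.277,4.000)
cell (2,1): code 0110 → (2.000,1.388)–(3.000,1.977)
cell (2,3): code 1011 → (3.000,3.458)–(2.399,4.000)
cell (2,4): code 0001 → (2.399,4.000)–(2.000,4.194)
cell (3,1): code 0010 → (3.000,1.977)–(3.020,2.000)
cell (3,2): code 0011 → (3.020,2.000)–(3.245,3.000)
cell (3,3): code 0001 → (3.245,3.000)–(3.000,3.458)
total: 12 segments, chained into 1 closed loop(s), length Σ = 8.603172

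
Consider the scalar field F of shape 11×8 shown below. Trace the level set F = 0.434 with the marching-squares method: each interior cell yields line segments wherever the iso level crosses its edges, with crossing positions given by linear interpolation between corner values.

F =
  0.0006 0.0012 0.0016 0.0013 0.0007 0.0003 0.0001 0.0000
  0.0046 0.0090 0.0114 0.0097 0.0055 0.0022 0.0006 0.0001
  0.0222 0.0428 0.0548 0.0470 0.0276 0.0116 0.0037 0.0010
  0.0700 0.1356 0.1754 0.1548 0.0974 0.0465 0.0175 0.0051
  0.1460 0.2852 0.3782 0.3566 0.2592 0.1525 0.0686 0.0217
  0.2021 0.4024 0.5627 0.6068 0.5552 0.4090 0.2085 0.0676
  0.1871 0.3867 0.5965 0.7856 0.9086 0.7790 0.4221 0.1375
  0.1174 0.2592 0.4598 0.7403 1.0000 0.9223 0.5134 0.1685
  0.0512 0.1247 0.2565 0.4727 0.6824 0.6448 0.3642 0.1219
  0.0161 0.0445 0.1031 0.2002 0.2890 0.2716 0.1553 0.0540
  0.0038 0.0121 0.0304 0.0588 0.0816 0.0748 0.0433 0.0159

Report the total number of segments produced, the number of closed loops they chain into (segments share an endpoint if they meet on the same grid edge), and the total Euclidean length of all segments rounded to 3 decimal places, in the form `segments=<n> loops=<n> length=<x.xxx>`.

cell (4,1): code 0100 → (4.302,2.000)–(5.000,1.197)
cell (4,2): code 1100 → (4.309,3.000)–(4.302,2.000)
cell (4,3): code 1100 → (4.591,4.000)–(4.309,3.000)
cell (4,4): code 1000 → (5.000,4.829)–(4.591,4.000)
cell (5,1): code 0110 → (5.000,1.197)–(6.000,1.225)
cell (5,4): code 1101 → (5.068,5.000)–(5.000,4.829)
cell (5,5): code 1000 → (6.000,5.967)–(5.068,5.000)
cell (6,1): code 0110 → (6.000,1.225)–(7.000,1.871)
cell (6,5): code 1101 → (6.130,6.000)–(6.000,5.967)
cell (6,6): code 1000 → (7.000,6.230)–(6.130,6.000)
cell (7,1): code 0010 → (7.000,1.871)–(7.127,2.000)
cell (7,2): code 0111 → (7.127,2.000)–(8.000,2.821)
cell (7,5): code 1011 → (8.000,5.751)–(7.532,6.000)
cell (7,6): code 0001 → (7.532,6.000)–(7.000,6.230)
cell (8,2): code 0010 → (8.000,2.821)–(8.142,3.000)
cell (8,3): code 0011 → (8.142,3.000)–(8.631,4.000)
cell (8,4): code 0011 → (8.631,4.000)–(8.565,5.000)
cell (8,5): code 0001 → (8.565,5.000)–(8.000,5.751)
total: 18 segments, chained into 1 closed loop(s), length Σ = 14.551742

segments=18 loops=1 length=14.552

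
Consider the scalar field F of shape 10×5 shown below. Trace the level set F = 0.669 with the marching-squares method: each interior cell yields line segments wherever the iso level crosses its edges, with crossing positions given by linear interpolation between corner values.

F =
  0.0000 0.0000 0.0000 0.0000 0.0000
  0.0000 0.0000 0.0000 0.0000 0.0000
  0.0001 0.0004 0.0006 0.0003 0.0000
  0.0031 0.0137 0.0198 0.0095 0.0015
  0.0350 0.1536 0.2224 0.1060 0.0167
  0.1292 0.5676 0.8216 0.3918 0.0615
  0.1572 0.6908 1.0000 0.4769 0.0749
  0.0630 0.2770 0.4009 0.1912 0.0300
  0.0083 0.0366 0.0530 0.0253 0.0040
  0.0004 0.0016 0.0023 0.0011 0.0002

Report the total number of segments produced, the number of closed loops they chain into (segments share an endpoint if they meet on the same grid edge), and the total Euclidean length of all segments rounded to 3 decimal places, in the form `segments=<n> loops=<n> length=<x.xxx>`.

segments=8 loops=1 length=5.248

cell (4,1): code 0100 → (4.745,2.000)–(5.000,1.399)
cell (4,2): code 1000 → (5.000,2.355)–(4.745,2.000)
cell (5,0): code 0100 → (5.823,1.000)–(6.000,0.959)
cell (5,1): code 1110 → (5.000,1.399)–(5.823,1.000)
cell (5,2): code 1001 → (6.000,2.633)–(5.000,2.355)
cell (6,0): code 0010 → (6.000,0.959)–(6.053,1.000)
cell (6,1): code 0011 → (6.053,1.000)–(6.552,2.000)
cell (6,2): code 0001 → (6.552,2.000)–(6.000,2.633)
total: 8 segments, chained into 1 closed loop(s), length Σ = 5.248332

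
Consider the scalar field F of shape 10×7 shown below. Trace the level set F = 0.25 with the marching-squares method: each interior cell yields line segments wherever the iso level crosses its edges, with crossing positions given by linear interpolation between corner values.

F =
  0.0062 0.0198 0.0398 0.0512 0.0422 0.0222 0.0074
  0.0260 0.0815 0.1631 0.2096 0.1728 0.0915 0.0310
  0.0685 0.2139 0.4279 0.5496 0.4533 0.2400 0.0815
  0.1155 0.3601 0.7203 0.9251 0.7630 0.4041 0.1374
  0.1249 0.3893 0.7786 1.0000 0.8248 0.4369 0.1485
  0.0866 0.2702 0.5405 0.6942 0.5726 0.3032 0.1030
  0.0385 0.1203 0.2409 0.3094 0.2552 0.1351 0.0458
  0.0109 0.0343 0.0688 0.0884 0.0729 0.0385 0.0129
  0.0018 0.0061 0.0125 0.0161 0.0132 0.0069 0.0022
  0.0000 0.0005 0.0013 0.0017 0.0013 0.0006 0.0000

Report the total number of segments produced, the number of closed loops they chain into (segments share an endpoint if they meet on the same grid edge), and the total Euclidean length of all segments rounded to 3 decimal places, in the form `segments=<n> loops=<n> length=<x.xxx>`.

cell (1,1): code 0100 → (1.328,2.000)–(2.000,1.169)
cell (1,2): code 1100 → (1.119,3.000)–(1.328,2.000)
cell (1,3): code 1100 → (1.275,4.000)–(1.119,3.000)
cell (1,4): code 1000 → (2.000,4.953)–(1.275,4.000)
cell (2,0): code 0100 → (2.247,1.000)–(3.000,0.550)
cell (2,1): code 1110 → (2.000,1.169)–(2.247,1.000)
cell (2,4): code 1101 → (2.061,5.000)–(2.000,4.953)
cell (2,5): code 1000 → (3.000,5.578)–(2.061,5.000)
cell (3,0): code 0110 → (3.000,0.550)–(4.000,0.473)
cell (3,5): code 1001 → (4.000,5.648)–(3.000,5.578)
cell (4,0): code 0110 → (4.000,0.473)–(5.000,0.890)
cell (4,5): code 1001 → (5.000,5.266)–(4.000,5.648)
cell (5,0): code 0010 → (5.000,0.890)–(5.135,1.000)
cell (5,1): code 0011 → (5.135,1.000)–(5.970,2.000)
cell (5,2): code 0111 → (5.970,2.000)–(6.000,2.133)
cell (5,4): code 1011 → (6.000,4.043)–(5.316,5.000)
cell (5,5): code 0001 → (5.316,5.000)–(5.000,5.266)
cell (6,2): code 0010 → (6.000,2.133)–(6.269,3.000)
cell (6,3): code 0011 → (6.269,3.000)–(6.029,4.000)
cell (6,4): code 0001 → (6.029,4.000)–(6.000,4.043)
total: 20 segments, chained into 1 closed loop(s), length Σ = 16.005449

segments=20 loops=1 length=16.005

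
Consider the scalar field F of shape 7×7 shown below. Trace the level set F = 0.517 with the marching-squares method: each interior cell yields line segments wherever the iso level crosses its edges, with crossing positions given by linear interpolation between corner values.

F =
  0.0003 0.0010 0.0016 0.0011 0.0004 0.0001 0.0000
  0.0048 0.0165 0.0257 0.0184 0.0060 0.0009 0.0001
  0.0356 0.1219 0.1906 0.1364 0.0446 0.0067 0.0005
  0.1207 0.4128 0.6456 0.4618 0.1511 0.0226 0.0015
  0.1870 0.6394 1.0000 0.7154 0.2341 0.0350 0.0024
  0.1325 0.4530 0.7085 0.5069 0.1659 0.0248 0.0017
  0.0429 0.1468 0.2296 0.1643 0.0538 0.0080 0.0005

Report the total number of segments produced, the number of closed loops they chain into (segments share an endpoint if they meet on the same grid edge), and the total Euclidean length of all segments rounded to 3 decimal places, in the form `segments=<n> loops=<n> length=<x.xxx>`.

cell (2,1): code 0100 → (2.717,2.000)–(3.000,1.448)
cell (2,2): code 1000 → (3.000,2.700)–(2.717,2.000)
cell (3,0): code 0100 → (3.460,1.000)–(4.000,0.729)
cell (3,1): code 1110 → (3.000,1.448)–(3.460,1.000)
cell (3,2): code 1101 → (3.218,3.000)–(3.000,2.700)
cell (3,3): code 1000 → (4.000,3.412)–(3.218,3.000)
cell (4,0): code 0010 → (4.000,0.729)–(4.657,1.000)
cell (4,1): code 0111 → (4.657,1.000)–(5.000,1.250)
cell (4,2): code 1011 → (5.000,2.950)–(4.952,3.000)
cell (4,3): code 0001 → (4.952,3.000)–(4.000,3.412)
cell (5,1): code 0010 → (5.000,1.250)–(5.400,2.000)
cell (5,2): code 0001 → (5.400,2.000)–(5.000,2.950)
total: 12 segments, chained into 1 closed loop(s), length Σ = 7.998217

segments=12 loops=1 length=7.998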